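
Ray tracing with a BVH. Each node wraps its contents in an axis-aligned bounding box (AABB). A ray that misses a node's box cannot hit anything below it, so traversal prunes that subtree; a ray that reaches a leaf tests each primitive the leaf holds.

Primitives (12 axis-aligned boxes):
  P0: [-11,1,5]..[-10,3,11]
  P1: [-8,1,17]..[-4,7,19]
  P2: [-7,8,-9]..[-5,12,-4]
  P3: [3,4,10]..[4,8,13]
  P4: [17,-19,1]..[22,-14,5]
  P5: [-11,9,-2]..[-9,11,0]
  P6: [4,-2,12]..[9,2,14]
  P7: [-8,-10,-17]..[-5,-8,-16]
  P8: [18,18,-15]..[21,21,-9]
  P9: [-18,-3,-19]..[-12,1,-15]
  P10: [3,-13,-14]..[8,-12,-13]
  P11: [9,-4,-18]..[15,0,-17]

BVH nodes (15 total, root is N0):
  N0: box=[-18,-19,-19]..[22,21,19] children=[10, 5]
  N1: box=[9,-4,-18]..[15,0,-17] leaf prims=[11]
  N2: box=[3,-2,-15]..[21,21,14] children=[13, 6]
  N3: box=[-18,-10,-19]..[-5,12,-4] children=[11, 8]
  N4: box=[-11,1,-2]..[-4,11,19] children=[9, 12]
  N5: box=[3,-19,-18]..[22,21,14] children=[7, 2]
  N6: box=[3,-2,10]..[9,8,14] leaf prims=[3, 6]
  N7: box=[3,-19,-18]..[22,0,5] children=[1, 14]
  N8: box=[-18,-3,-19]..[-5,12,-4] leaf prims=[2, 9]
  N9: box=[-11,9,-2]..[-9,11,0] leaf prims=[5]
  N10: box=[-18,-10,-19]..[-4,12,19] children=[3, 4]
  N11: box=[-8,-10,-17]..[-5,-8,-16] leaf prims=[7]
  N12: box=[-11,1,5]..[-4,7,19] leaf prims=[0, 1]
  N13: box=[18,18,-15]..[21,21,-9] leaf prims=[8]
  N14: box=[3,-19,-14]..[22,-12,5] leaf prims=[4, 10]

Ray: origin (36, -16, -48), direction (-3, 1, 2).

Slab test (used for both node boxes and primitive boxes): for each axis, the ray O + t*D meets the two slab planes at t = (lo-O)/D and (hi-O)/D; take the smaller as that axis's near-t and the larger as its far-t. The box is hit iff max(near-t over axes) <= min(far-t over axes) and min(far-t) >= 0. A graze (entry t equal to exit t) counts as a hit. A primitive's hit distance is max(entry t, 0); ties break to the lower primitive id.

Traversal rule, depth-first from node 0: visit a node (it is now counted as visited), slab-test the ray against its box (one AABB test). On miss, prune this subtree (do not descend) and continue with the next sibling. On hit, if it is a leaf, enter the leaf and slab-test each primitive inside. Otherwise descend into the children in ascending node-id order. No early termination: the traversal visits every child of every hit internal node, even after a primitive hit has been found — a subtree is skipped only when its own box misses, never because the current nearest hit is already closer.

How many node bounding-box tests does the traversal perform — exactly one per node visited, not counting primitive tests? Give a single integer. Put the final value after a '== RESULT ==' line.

Traverse from the root:
N0 x:[14/3,18] y:[-3,37] z:[29/2,67/2] -> hit [29/2,18], descend [5, 10]
  N5 x:[14/3,11] y:[-3,37] z:[15,31] -> miss, prune
  N10 x:[40/3,18] y:[6,28] z:[29/2,67/2] -> hit [29/2,18], descend [3, 4]
    N3 x:[41/3,18] y:[6,28] z:[29/2,22] -> hit [29/2,18], descend [8, 11]
      N8 x:[41/3,18] y:[13,28] z:[29/2,22] -> hit [29/2,18] leaf, test {P2(miss), P9@t=16}
      N11 x:[41/3,44/3] y:[6,8] z:[31/2,16] -> miss, prune
    N4 x:[40/3,47/3] y:[17,27] z:[23,67/2] -> miss, prune

7 AABB tests over nodes [0, 5, 10, 3, 8, 11, 4]; 1 leaf entered; closest P9.

== RESULT ==
7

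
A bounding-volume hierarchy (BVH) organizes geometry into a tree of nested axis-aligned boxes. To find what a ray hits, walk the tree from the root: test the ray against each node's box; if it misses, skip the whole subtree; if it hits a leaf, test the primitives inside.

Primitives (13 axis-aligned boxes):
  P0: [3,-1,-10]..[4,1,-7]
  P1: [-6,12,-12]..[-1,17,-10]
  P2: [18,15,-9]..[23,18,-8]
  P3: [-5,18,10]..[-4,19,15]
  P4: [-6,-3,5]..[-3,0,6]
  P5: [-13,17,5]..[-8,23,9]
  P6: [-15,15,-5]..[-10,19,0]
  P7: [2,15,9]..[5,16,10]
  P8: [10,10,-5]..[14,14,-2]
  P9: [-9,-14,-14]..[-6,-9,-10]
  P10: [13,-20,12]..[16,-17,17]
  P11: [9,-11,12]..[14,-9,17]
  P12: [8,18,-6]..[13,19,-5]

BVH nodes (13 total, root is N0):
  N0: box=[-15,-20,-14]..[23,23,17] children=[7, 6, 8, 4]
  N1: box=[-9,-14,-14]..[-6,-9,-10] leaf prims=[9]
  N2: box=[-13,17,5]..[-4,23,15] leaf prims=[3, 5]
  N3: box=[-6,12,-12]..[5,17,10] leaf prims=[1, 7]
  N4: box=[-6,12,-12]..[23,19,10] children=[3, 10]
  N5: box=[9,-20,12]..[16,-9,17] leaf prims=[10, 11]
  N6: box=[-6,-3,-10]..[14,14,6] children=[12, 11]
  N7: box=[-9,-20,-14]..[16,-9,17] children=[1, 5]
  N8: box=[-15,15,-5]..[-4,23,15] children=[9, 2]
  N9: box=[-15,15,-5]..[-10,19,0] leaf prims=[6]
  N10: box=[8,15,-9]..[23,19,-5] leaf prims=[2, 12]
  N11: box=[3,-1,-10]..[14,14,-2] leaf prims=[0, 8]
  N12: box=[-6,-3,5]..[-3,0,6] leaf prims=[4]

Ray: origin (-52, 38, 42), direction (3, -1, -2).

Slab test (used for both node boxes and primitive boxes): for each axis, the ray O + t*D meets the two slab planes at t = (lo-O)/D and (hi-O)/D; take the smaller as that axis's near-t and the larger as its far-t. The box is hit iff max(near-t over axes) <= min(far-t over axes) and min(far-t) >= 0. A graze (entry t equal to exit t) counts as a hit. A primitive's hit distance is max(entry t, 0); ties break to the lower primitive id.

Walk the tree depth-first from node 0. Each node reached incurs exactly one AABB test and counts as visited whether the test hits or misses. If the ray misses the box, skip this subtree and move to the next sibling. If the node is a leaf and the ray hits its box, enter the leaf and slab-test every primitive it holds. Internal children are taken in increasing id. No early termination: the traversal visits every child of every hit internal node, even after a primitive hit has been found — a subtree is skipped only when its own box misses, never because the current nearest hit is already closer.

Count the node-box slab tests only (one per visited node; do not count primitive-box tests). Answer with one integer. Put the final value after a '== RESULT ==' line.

Walk:
N0 x:[37/3,25] y:[15,58] z:[25/2,28] -> hit [15,25], descend [4, 6, 7, 8]
  N4 x:[46/3,25] y:[19,26] z:[16,27] -> hit [19,25], descend [3, 10]
    N3 x:[46/3,19] y:[21,26] z:[16,27] -> miss, prune
    N10 x:[20,25] y:[19,23] z:[47/2,51/2] -> miss, prune
  N6 x:[46/3,22] y:[24,41] z:[18,26] -> miss, prune
  N7 x:[43/3,68/3] y:[47,58] z:[25/2,28] -> miss, prune
  N8 x:[37/3,16] y:[15,23] z:[27/2,47/2] -> hit [15,16], descend [2, 9]
    N2 x:[13,16] y:[15,21] z:[27/2,37/2] -> hit [15,16] leaf, test {P3(miss), P5(miss)}
    N9 x:[37/3,14] y:[19,23] z:[21,47/2] -> miss, prune

9 AABB tests over nodes [0, 4, 3, 10, 6, 7, 8, 2, 9]; 1 leaf entered; closest miss.

== RESULT ==
9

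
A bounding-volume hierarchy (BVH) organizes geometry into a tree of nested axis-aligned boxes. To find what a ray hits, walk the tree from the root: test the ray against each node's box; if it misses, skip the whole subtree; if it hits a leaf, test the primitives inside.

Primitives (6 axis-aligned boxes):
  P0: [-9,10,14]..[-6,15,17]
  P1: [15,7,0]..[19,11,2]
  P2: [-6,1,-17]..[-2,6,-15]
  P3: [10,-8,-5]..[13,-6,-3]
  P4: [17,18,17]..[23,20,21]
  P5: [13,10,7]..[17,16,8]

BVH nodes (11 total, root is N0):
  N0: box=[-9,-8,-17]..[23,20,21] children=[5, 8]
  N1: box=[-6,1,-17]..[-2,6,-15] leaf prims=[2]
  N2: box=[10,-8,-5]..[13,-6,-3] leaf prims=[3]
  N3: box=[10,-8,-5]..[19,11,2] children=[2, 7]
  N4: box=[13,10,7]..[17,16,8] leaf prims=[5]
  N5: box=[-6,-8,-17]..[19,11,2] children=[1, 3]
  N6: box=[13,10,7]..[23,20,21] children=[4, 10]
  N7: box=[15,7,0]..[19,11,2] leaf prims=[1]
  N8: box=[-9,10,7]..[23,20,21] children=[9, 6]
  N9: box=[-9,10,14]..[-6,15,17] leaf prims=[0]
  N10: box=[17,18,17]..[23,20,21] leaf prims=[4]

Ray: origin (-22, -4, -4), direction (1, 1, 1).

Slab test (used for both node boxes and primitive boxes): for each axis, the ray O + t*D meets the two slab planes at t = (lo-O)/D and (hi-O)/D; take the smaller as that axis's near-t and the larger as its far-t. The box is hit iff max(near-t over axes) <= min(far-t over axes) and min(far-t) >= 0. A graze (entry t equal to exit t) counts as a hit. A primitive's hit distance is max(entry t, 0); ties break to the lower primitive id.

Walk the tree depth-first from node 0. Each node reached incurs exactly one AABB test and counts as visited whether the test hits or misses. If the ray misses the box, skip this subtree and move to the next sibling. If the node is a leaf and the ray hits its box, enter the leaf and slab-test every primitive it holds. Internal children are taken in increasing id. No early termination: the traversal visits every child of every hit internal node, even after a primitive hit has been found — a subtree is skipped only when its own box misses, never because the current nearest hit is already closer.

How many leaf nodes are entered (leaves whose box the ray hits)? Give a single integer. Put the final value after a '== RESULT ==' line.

Walk:
N0 x:[13,45] y:[-4,24] z:[-13,25] -> hit [13,24], descend [5, 8]
  N5 x:[16,41] y:[-4,15] z:[-13,6] -> miss, prune
  N8 x:[13,45] y:[14,24] z:[11,25] -> hit [14,24], descend [6, 9]
    N6 x:[35,45] y:[14,24] z:[11,25] -> miss, prune
    N9 x:[13,16] y:[14,19] z:[18,21] -> miss, prune

Visited [0, 5, 8, 6, 9]. Tests: 5 box, 0 leaf. Nearest: miss.

== RESULT ==
0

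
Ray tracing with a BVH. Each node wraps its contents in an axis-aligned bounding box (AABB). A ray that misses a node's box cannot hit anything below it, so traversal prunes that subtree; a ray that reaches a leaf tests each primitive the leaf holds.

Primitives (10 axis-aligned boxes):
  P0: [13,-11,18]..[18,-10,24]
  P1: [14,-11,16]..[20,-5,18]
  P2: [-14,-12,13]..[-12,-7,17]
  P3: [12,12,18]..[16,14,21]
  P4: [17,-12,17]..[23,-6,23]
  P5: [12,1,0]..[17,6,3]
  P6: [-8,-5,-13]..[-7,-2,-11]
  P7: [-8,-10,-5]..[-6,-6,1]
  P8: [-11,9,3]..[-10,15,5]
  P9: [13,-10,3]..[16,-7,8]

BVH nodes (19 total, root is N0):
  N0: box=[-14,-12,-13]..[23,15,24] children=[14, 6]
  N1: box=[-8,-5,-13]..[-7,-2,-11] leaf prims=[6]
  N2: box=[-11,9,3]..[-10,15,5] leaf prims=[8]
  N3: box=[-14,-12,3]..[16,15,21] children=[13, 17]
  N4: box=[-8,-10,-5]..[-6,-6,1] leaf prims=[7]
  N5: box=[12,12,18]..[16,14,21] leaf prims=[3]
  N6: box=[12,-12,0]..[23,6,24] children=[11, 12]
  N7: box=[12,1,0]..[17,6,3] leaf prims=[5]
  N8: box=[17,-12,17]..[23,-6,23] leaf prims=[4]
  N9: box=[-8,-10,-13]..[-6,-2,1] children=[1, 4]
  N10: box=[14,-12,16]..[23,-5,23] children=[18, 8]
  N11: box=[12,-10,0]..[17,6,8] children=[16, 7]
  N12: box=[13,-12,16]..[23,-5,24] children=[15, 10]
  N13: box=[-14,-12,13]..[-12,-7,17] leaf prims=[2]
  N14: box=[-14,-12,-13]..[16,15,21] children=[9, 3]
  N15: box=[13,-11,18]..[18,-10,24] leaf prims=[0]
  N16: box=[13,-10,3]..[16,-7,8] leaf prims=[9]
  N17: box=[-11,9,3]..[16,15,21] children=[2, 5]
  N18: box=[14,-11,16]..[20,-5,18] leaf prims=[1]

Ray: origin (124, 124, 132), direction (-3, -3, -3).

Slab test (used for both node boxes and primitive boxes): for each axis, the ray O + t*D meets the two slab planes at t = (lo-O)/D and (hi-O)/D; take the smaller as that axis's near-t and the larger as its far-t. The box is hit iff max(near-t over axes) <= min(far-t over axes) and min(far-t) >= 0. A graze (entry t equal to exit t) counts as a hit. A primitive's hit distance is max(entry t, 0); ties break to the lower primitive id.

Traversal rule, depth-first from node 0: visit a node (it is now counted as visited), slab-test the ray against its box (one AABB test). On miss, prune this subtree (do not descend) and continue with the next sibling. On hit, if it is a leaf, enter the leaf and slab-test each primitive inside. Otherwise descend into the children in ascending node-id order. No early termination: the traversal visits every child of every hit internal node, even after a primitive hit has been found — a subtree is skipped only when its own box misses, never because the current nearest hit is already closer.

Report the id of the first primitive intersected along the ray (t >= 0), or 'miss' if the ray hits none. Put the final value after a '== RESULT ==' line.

Trace the traversal:
N0 x:[101/3,46] y:[109/3,136/3] z:[36,145/3] -> hit [109/3,136/3], descend [6, 14]
  N6 x:[101/3,112/3] y:[118/3,136/3] z:[36,44] -> miss, prune
  N14 x:[36,46] y:[109/3,136/3] z:[37,145/3] -> hit [37,136/3], descend [3, 9]
    N3 x:[36,46] y:[109/3,136/3] z:[37,43] -> hit [37,43], descend [13, 17]
      N13 x:[136/3,46] y:[131/3,136/3] z:[115/3,119/3] -> miss, prune
      N17 x:[36,45] y:[109/3,115/3] z:[37,43] -> hit [37,115/3], descend [2, 5]
        N2 x:[134/3,45] y:[109/3,115/3] z:[127/3,43] -> miss, prune
        N5 x:[36,112/3] y:[110/3,112/3] z:[37,38] -> hit [37,112/3] leaf, test {P3@t=37}
    N9 x:[130/3,44] y:[42,134/3] z:[131/3,145/3] -> hit [131/3,44], descend [1, 4]
      N1 x:[131/3,44] y:[42,43] z:[143/3,145/3] -> miss, prune
      N4 x:[130/3,44] y:[130/3,134/3] z:[131/3,137/3] -> hit [131/3,44] leaf, test {P7@t=131/3}

order=[0, 6, 14, 3, 13, 17, 2, 5, 9, 1, 4]  |boxes|=11  |leaves|=2  hit=P3

== RESULT ==
3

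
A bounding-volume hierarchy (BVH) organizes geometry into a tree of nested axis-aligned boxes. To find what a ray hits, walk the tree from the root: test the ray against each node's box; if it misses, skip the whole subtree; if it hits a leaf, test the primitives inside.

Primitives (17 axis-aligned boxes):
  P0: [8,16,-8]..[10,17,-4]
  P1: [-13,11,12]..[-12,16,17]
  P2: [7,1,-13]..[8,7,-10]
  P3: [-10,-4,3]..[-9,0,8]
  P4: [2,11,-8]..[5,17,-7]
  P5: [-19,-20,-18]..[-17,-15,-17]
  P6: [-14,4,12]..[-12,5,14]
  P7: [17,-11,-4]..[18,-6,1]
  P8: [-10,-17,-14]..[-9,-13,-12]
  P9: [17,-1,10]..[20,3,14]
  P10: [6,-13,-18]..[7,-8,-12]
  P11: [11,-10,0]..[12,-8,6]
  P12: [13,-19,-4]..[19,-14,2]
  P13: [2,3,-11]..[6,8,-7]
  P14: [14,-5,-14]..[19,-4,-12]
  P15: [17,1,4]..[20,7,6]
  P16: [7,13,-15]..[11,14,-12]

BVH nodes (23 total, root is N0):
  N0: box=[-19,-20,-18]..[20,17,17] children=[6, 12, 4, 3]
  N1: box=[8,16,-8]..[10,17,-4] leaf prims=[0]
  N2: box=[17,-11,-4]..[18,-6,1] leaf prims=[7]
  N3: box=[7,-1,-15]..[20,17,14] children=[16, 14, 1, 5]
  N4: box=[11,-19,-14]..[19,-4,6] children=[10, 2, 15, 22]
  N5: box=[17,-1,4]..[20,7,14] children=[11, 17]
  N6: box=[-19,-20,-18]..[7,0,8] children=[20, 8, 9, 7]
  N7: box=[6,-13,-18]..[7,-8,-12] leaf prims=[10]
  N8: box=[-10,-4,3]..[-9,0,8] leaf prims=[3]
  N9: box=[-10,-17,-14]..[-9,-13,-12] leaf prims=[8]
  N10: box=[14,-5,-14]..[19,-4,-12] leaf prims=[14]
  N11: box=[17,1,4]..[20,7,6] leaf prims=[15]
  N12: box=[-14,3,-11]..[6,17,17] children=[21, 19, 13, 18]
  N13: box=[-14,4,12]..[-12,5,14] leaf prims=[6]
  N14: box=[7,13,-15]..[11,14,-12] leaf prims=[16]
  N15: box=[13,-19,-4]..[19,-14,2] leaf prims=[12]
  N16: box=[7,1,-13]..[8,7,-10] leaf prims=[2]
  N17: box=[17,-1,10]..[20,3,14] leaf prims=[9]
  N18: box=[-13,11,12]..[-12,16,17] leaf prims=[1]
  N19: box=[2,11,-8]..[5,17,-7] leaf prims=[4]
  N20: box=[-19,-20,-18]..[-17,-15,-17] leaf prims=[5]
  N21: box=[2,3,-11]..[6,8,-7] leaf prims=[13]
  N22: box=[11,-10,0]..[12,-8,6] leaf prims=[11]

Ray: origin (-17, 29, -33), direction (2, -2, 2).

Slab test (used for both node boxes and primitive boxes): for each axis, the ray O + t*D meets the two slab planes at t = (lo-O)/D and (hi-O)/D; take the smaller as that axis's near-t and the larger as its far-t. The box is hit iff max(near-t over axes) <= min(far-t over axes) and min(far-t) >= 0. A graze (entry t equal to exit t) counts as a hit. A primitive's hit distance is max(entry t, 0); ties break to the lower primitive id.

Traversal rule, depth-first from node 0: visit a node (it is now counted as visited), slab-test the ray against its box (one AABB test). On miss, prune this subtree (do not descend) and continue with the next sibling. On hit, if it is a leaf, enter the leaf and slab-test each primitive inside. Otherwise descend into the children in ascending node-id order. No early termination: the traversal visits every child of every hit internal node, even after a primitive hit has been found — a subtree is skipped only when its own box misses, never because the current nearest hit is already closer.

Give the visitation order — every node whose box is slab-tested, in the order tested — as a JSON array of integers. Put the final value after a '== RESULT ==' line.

Walk:
N0 x:[-1,37/2] y:[6,49/2] z:[15/2,25] -> hit [15/2,37/2], descend [3, 4, 6, 12]
  N3 x:[12,37/2] y:[6,15] z:[9,47/2] -> hit [12,15], descend [1, 5, 14, 16]
    N1 x:[25/2,27/2] y:[6,13/2] z:[25/2,29/2] -> miss, prune
    N5 x:[17,37/2] y:[11,15] z:[37/2,47/2] -> miss, prune
    N14 x:[12,14] y:[15/2,8] z:[9,21/2] -> miss, prune
    N16 x:[12,25/2] y:[11,14] z:[10,23/2] -> miss, prune
  N4 x:[14,18] y:[33/2,24] z:[19/2,39/2] -> hit [33/2,18], descend [2, 10, 15, 22]
    N2 x:[17,35/2] y:[35/2,20] z:[29/2,17] -> miss, prune
    N10 x:[31/2,18] y:[33/2,17] z:[19/2,21/2] -> miss, prune
    N15 x:[15,18] y:[43/2,24] z:[29/2,35/2] -> miss, prune
    N22 x:[14,29/2] y:[37/2,39/2] z:[33/2,39/2] -> miss, prune
  N6 x:[-1,12] y:[29/2,49/2] z:[15/2,41/2] -> miss, prune
  N12 x:[3/2,23/2] y:[6,13] z:[11,25] -> hit [11,23/2], descend [13, 18, 19, 21]
    N13 x:[3/2,5/2] y:[12,25/2] z:[45/2,47/2] -> miss, prune
    N18 x:[2,5/2] y:[13/2,9] z:[45/2,25] -> miss, prune
    N19 x:[19/2,11] y:[6,9] z:[25/2,13] -> miss, prune
    N21 x:[19/2,23/2] y:[21/2,13] z:[11,13] -> hit [11,23/2] leaf, test {P13@t=11}

Visited [0, 3, 1, 5, 14, 16, 4, 2, 10, 15, 22, 6, 12, 13, 18, 19, 21]. Tests: 17 box, 1 leaf. Nearest: P13.

== RESULT ==
[0, 3, 1, 5, 14, 16, 4, 2, 10, 15, 22, 6, 12, 13, 18, 19, 21]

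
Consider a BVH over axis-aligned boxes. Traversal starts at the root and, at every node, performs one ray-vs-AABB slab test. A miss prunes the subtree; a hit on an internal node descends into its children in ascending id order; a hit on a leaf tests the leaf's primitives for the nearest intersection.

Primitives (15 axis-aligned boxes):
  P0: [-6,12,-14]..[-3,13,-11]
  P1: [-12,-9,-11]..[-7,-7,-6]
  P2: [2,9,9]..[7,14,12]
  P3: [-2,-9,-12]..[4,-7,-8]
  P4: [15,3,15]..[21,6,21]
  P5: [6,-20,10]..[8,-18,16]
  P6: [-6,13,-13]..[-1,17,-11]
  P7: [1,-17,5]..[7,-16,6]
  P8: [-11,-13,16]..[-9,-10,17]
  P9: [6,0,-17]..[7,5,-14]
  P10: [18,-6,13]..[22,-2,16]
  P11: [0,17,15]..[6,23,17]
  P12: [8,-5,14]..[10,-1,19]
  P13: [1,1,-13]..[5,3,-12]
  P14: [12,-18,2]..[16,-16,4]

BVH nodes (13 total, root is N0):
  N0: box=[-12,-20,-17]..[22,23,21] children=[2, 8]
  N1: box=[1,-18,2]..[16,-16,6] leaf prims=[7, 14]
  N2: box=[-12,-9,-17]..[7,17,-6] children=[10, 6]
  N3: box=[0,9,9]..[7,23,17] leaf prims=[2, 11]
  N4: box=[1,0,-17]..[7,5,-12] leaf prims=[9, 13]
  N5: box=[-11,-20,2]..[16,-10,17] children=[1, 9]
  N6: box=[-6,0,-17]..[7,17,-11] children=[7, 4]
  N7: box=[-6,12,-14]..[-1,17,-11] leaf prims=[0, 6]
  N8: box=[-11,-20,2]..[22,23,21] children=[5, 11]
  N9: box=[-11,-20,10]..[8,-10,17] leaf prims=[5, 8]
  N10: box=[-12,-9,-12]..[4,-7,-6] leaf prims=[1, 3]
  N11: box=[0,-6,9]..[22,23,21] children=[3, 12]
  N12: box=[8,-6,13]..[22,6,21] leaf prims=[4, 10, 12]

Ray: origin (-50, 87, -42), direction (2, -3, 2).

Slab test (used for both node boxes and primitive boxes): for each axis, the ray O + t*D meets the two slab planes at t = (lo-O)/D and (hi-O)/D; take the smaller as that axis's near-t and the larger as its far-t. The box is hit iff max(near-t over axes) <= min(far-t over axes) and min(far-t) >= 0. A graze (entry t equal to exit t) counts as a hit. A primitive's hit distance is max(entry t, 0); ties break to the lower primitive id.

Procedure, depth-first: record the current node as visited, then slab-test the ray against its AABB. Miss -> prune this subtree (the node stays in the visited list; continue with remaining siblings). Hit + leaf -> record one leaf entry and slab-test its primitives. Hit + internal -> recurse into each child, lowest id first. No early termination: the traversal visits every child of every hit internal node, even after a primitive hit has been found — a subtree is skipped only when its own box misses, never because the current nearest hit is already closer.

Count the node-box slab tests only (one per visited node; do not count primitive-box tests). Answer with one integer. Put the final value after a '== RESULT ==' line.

Walk:
N0 x:[19,36] y:[64/3,107/3] z:[25/2,63/2] -> hit [64/3,63/2], descend [2, 8]
  N2 x:[19,57/2] y:[70/3,32] z:[25/2,18] -> miss, prune
  N8 x:[39/2,36] y:[64/3,107/3] z:[22,63/2] -> hit [22,63/2], descend [5, 11]
    N5 x:[39/2,33] y:[97/3,107/3] z:[22,59/2] -> miss, prune
    N11 x:[25,36] y:[64/3,31] z:[51/2,63/2] -> hit [51/2,31], descend [3, 12]
      N3 x:[25,57/2] y:[64/3,26] z:[51/2,59/2] -> hit [51/2,26] leaf, test {P2@t=26, P11(miss)}
      N12 x:[29,36] y:[27,31] z:[55/2,63/2] -> hit [29,31] leaf, test {P4(miss), P10(miss), P12@t=88/3}

order=[0, 2, 8, 5, 11, 3, 12]  |boxes|=7  |leaves|=2  hit=P2

== RESULT ==
7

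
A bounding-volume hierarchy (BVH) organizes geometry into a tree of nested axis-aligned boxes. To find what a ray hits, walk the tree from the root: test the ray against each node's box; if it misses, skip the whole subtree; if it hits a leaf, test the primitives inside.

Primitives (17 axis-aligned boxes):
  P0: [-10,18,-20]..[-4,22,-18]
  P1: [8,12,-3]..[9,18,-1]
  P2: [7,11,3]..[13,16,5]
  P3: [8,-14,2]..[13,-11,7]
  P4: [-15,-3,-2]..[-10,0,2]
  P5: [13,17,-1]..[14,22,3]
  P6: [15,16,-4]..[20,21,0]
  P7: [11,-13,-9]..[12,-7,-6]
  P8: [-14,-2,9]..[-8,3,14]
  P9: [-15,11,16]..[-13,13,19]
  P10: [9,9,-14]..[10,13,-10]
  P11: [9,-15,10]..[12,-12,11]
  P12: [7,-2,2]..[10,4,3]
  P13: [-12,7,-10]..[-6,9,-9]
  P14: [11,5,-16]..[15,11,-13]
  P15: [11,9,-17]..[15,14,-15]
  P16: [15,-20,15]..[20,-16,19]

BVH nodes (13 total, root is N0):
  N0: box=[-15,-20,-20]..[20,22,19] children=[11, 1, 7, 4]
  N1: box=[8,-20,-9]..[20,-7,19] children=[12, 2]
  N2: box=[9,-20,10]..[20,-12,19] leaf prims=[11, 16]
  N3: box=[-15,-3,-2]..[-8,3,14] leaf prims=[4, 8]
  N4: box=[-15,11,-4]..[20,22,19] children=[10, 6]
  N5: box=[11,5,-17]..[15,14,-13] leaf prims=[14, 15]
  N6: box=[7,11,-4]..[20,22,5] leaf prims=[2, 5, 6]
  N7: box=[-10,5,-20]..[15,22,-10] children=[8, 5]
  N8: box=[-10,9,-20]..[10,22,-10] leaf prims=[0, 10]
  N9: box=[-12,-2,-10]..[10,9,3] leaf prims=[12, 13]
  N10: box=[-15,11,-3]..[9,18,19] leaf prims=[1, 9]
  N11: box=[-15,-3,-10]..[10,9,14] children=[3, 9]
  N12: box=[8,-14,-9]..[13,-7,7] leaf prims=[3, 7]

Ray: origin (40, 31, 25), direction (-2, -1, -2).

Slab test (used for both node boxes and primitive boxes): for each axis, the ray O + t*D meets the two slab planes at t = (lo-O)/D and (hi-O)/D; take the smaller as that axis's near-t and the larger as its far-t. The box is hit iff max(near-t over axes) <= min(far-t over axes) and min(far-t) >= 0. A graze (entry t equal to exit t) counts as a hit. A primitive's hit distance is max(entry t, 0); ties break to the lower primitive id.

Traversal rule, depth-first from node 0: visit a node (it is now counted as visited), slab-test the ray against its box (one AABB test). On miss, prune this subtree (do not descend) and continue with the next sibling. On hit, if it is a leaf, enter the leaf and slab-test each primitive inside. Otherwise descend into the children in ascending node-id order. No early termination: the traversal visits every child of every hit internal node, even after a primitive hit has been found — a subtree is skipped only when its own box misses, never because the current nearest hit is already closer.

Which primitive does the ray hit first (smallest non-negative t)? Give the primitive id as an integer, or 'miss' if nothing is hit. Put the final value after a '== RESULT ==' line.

Trace the traversal:
N0 x:[10,55/2] y:[9,51] z:[3,45/2] -> hit [10,45/2], descend [1, 4, 7, 11]
  N1 x:[10,16] y:[38,51] z:[3,17] -> miss, prune
  N4 x:[10,55/2] y:[9,20] z:[3,29/2] -> hit [10,29/2], descend [6, 10]
    N6 x:[10,33/2] y:[9,20] z:[10,29/2] -> hit [10,29/2] leaf, test {P2(miss), P5@t=13, P6@t=25/2}
    N10 x:[31/2,55/2] y:[13,20] z:[3,14] -> miss, prune
  N7 x:[25/2,25] y:[9,26] z:[35/2,45/2] -> hit [35/2,45/2], descend [5, 8]
    N5 x:[25/2,29/2] y:[17,26] z:[19,21] -> miss, prune
    N8 x:[15,25] y:[9,22] z:[35/2,45/2] -> hit [35/2,22] leaf, test {P0(miss), P10(miss)}
  N11 x:[15,55/2] y:[22,34] z:[11/2,35/2] -> miss, prune

Visited [0, 1, 4, 6, 10, 7, 5, 8, 11]. Tests: 9 box, 2 leaf. Nearest: P6.

== RESULT ==
6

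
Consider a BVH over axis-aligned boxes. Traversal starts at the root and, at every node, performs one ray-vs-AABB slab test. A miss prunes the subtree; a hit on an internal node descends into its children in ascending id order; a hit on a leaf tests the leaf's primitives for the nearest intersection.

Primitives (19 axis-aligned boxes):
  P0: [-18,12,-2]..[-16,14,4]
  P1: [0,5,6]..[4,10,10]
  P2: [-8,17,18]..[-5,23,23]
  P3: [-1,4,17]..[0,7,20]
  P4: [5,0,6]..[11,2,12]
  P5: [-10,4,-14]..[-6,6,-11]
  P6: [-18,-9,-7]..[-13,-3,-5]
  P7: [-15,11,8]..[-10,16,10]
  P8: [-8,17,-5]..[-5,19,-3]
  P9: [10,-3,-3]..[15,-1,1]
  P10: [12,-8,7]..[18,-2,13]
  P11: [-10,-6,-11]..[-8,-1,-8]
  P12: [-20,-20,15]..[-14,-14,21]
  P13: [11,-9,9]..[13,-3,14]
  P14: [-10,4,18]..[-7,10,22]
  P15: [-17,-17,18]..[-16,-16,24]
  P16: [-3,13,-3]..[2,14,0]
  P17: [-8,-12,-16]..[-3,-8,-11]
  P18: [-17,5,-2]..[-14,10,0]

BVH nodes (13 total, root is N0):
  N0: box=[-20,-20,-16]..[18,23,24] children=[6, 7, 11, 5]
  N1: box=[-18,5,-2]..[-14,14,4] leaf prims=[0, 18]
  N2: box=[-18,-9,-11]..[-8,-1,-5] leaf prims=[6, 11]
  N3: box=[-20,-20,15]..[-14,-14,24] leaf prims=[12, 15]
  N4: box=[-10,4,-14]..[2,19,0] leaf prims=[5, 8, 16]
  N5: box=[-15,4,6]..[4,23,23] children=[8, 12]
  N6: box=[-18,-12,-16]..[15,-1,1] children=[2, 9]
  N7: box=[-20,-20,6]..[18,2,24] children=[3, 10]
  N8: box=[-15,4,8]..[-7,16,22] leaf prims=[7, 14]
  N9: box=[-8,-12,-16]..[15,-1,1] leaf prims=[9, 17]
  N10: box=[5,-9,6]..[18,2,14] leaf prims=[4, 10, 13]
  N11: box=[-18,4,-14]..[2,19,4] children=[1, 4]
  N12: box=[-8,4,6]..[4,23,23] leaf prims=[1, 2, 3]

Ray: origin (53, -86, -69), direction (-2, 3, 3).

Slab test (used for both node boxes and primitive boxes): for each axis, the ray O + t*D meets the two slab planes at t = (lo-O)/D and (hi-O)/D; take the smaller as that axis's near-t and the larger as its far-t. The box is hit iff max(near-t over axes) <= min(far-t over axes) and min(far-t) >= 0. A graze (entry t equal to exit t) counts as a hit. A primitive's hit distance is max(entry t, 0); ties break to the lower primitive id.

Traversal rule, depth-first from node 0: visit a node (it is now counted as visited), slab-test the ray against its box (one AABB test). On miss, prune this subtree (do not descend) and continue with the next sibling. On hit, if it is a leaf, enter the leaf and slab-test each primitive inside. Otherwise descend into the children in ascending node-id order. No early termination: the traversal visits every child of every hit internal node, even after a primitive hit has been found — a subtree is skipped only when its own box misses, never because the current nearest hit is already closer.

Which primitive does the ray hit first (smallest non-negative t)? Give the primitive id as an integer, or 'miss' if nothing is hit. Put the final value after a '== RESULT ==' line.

Traverse from the root:
N0 x:[35/2,73/2] y:[22,109/3] z:[53/3,31] -> hit [22,31], descend [5, 6, 7, 11]
  N5 x:[49/2,34] y:[30,109/3] z:[25,92/3] -> hit [30,92/3], descend [8, 12]
    N8 x:[30,34] y:[30,34] z:[77/3,91/3] -> hit [30,91/3] leaf, test {P7(miss), P14@t=30}
    N12 x:[49/2,61/2] y:[30,109/3] z:[25,92/3] -> hit [30,61/2] leaf, test {P1(miss), P2(miss), P3(miss)}
  N6 x:[19,71/2] y:[74/3,85/3] z:[53/3,70/3] -> miss, prune
  N7 x:[35/2,73/2] y:[22,88/3] z:[25,31] -> hit [25,88/3], descend [3, 10]
    N3 x:[67/2,73/2] y:[22,24] z:[28,31] -> miss, prune
    N10 x:[35/2,24] y:[77/3,88/3] z:[25,83/3] -> miss, prune
  N11 x:[51/2,71/2] y:[30,35] z:[55/3,73/3] -> miss, prune

Summary -> nodes [0, 5, 8, 12, 6, 7, 3, 10, 11]; box-tests=9; leaf-entries=2; first=P14

== RESULT ==
14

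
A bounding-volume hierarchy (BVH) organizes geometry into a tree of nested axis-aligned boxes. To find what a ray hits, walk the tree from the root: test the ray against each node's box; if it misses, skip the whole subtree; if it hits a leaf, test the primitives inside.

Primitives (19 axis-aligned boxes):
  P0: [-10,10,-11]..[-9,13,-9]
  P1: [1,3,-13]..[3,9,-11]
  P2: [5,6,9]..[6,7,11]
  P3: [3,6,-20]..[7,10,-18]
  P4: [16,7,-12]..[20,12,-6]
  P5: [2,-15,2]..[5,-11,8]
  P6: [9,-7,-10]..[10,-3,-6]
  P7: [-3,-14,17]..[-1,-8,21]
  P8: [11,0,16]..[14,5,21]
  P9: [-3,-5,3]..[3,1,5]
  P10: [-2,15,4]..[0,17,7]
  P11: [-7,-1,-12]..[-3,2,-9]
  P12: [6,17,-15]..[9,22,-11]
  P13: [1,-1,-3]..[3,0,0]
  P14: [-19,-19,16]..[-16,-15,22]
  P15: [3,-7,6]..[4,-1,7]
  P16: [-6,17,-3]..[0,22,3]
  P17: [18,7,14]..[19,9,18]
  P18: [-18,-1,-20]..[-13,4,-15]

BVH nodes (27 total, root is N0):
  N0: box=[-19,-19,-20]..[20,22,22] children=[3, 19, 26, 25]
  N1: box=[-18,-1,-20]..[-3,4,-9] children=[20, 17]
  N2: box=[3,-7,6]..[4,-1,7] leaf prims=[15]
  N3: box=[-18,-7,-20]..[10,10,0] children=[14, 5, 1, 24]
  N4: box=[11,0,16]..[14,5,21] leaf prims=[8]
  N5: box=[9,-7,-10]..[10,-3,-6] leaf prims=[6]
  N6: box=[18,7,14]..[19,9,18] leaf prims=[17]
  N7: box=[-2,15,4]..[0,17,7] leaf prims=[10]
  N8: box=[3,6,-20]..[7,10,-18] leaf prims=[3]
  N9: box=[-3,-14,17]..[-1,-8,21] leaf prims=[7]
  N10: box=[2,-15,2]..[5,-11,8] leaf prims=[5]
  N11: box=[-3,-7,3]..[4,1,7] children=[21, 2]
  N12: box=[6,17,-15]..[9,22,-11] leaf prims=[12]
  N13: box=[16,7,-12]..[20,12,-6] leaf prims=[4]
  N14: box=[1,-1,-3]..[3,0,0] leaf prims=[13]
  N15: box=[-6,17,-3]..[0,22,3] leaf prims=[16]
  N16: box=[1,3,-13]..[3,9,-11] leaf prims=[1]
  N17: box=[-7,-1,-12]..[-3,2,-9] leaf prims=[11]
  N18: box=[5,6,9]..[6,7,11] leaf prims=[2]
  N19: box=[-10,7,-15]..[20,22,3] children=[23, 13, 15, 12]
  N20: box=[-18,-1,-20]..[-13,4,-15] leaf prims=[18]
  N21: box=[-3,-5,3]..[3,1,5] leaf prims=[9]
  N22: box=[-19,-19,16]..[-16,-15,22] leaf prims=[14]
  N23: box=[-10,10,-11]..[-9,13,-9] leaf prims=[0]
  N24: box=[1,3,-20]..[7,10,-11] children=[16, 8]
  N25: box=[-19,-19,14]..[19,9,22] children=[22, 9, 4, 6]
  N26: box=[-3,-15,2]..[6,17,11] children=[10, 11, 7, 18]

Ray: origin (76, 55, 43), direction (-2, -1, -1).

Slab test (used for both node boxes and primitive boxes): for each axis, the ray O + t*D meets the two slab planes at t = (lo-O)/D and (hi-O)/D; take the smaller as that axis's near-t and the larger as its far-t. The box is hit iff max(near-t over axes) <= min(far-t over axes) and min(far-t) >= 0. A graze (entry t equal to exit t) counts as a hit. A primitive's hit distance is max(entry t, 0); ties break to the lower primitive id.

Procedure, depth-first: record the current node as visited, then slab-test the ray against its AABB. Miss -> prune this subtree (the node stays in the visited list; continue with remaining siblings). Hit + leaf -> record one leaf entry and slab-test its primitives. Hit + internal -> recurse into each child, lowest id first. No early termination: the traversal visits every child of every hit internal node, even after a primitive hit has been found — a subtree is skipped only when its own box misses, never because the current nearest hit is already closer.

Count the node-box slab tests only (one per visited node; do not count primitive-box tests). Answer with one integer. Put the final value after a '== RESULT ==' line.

Traverse from the root:
N0 x:[28,95/2] y:[33,74] z:[21,63] -> hit [33,95/2], descend [3, 19, 25, 26]
  N3 x:[33,47] y:[45,62] z:[43,63] -> hit [45,47], descend [1, 5, 14, 24]
    N1 x:[79/2,47] y:[51,56] z:[52,63] -> miss, prune
    N5 x:[33,67/2] y:[58,62] z:[49,53] -> miss, prune
    N14 x:[73/2,75/2] y:[55,56] z:[43,46] -> miss, prune
    N24 x:[69/2,75/2] y:[45,52] z:[54,63] -> miss, prune
  N19 x:[28,43] y:[33,48] z:[40,58] -> hit [40,43], descend [12, 13, 15, 23]
    N12 x:[67/2,35] y:[33,38] z:[54,58] -> miss, prune
    N13 x:[28,30] y:[43,48] z:[49,55] -> miss, prune
    N15 x:[38,41] y:[33,38] z:[40,46] -> miss, prune
    N23 x:[85/2,43] y:[42,45] z:[52,54] -> miss, prune
  N25 x:[57/2,95/2] y:[46,74] z:[21,29] -> miss, prune
  N26 x:[35,79/2] y:[38,70] z:[32,41] -> hit [38,79/2], descend [7, 10, 11, 18]
    N7 x:[38,39] y:[38,40] z:[36,39] -> hit [38,39] leaf, test {P10@t=38}
    N10 x:[71/2,37] y:[66,70] z:[35,41] -> miss, prune
    N11 x:[36,79/2] y:[54,62] z:[36,40] -> miss, prune
    N18 x:[35,71/2] y:[48,49] z:[32,34] -> miss, prune

order=[0, 3, 1, 5, 14, 24, 19, 12, 13, 15, 23, 25, 26, 7, 10, 11, 18]  |boxes|=17  |leaves|=1  hit=P10

== RESULT ==
17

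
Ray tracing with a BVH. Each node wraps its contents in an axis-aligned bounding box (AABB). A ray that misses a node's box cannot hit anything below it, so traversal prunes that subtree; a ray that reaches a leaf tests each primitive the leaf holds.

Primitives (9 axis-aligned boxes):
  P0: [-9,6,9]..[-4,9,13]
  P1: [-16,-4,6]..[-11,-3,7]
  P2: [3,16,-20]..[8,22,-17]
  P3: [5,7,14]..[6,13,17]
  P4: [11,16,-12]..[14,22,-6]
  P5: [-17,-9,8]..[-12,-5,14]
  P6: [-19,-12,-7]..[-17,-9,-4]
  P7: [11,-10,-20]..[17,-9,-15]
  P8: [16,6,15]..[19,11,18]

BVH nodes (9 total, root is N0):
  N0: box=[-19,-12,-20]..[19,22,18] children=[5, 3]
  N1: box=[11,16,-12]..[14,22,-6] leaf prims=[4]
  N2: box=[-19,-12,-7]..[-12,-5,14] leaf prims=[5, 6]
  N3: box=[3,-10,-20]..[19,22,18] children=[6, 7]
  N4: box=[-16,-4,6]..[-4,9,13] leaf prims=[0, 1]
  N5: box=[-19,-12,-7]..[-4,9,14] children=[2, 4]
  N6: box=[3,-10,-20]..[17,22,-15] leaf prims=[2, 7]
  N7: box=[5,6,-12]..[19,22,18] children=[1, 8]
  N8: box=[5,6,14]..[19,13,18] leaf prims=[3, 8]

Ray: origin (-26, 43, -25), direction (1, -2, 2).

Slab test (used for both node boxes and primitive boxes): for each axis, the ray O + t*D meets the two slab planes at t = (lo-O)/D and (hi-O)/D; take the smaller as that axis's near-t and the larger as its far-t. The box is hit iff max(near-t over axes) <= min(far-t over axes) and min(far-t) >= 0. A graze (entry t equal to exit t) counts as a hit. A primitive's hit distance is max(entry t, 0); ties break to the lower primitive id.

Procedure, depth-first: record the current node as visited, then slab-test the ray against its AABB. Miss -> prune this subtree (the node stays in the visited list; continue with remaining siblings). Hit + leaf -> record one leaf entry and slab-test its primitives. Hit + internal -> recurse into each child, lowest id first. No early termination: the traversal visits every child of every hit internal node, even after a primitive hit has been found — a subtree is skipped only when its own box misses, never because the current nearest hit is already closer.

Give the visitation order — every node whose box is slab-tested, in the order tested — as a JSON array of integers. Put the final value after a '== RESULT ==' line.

Walk:
N0 x:[7,45] y:[21/2,55/2] z:[5/2,43/2] -> hit [21/2,43/2], descend [3, 5]
  N3 x:[29,45] y:[21/2,53/2] z:[5/2,43/2] -> miss, prune
  N5 x:[7,22] y:[17,55/2] z:[9,39/2] -> hit [17,39/2], descend [2, 4]
    N2 x:[7,14] y:[24,55/2] z:[9,39/2] -> miss, prune
    N4 x:[10,22] y:[17,47/2] z:[31/2,19] -> hit [17,19] leaf, test {P0@t=17, P1(miss)}

Visited [0, 3, 5, 2, 4]. Tests: 5 box, 1 leaf. Nearest: P0.

== RESULT ==
[0, 3, 5, 2, 4]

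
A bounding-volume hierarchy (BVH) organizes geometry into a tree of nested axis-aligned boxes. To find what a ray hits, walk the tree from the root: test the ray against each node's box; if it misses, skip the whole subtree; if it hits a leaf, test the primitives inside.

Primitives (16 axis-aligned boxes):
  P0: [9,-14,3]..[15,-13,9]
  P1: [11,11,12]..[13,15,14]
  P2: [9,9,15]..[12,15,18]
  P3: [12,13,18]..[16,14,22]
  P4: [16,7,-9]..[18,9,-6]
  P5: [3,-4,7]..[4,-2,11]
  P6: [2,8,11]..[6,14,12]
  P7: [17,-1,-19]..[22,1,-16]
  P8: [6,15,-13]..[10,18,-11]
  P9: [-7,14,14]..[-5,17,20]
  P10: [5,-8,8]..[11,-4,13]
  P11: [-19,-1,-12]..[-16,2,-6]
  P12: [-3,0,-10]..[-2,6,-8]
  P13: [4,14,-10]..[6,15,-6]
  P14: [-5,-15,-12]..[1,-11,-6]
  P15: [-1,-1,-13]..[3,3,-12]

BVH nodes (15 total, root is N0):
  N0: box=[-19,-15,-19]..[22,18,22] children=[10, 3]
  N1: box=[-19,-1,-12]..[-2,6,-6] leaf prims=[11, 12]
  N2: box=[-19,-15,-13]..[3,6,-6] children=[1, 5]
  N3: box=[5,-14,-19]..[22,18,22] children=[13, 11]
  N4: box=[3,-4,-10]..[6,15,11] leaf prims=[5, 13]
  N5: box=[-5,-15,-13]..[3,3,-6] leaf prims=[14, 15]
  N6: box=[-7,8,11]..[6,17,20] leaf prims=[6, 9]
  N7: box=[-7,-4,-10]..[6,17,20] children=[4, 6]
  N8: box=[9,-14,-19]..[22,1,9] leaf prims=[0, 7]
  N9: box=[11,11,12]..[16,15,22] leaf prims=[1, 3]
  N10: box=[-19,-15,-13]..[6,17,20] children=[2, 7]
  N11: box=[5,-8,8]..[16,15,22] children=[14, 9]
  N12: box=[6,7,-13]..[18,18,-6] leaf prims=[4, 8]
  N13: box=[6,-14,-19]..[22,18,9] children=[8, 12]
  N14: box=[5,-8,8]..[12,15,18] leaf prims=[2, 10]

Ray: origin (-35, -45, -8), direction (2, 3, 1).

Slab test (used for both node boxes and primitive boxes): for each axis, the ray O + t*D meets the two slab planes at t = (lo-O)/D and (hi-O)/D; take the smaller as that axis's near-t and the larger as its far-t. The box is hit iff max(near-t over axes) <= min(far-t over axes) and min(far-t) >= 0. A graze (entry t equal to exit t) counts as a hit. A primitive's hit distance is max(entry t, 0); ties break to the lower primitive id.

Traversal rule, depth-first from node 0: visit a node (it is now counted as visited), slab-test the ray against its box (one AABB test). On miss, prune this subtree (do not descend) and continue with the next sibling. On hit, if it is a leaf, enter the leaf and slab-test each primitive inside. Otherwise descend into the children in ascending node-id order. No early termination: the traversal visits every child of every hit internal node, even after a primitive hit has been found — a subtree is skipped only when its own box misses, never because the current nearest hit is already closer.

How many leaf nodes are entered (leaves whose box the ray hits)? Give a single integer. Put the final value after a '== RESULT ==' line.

Trace the traversal:
N0 x:[8,57/2] y:[10,21] z:[-11,30] -> hit [10,21], descend [3, 10]
  N3 x:[20,57/2] y:[31/3,21] z:[-11,30] -> hit [20,21], descend [11, 13]
    N11 x:[20,51/2] y:[37/3,20] z:[16,30] -> hit [20,20], descend [9, 14]
      N9 x:[23,51/2] y:[56/3,20] z:[20,30] -> miss, prune
      N14 x:[20,47/2] y:[37/3,20] z:[16,26] -> hit [20,20] leaf, test {P2(miss), P10(miss)}
    N13 x:[41/2,57/2] y:[31/3,21] z:[-11,17] -> miss, prune
  N10 x:[8,41/2] y:[10,62/3] z:[-5,28] -> hit [10,41/2], descend [2, 7]
    N2 x:[8,19] y:[10,17] z:[-5,2] -> miss, prune
    N7 x:[14,41/2] y:[41/3,62/3] z:[-2,28] -> hit [14,41/2], descend [4, 6]
      N4 x:[19,41/2] y:[41/3,20] z:[-2,19] -> hit [19,19] leaf, test {P5(miss), P13(miss)}
      N6 x:[14,41/2] y:[53/3,62/3] z:[19,28] -> hit [19,41/2] leaf, test {P6@t=19, P9(miss)}

Summary -> nodes [0, 3, 11, 9, 14, 13, 10, 2, 7, 4, 6]; box-tests=11; leaf-entries=3; first=P6

== RESULT ==
3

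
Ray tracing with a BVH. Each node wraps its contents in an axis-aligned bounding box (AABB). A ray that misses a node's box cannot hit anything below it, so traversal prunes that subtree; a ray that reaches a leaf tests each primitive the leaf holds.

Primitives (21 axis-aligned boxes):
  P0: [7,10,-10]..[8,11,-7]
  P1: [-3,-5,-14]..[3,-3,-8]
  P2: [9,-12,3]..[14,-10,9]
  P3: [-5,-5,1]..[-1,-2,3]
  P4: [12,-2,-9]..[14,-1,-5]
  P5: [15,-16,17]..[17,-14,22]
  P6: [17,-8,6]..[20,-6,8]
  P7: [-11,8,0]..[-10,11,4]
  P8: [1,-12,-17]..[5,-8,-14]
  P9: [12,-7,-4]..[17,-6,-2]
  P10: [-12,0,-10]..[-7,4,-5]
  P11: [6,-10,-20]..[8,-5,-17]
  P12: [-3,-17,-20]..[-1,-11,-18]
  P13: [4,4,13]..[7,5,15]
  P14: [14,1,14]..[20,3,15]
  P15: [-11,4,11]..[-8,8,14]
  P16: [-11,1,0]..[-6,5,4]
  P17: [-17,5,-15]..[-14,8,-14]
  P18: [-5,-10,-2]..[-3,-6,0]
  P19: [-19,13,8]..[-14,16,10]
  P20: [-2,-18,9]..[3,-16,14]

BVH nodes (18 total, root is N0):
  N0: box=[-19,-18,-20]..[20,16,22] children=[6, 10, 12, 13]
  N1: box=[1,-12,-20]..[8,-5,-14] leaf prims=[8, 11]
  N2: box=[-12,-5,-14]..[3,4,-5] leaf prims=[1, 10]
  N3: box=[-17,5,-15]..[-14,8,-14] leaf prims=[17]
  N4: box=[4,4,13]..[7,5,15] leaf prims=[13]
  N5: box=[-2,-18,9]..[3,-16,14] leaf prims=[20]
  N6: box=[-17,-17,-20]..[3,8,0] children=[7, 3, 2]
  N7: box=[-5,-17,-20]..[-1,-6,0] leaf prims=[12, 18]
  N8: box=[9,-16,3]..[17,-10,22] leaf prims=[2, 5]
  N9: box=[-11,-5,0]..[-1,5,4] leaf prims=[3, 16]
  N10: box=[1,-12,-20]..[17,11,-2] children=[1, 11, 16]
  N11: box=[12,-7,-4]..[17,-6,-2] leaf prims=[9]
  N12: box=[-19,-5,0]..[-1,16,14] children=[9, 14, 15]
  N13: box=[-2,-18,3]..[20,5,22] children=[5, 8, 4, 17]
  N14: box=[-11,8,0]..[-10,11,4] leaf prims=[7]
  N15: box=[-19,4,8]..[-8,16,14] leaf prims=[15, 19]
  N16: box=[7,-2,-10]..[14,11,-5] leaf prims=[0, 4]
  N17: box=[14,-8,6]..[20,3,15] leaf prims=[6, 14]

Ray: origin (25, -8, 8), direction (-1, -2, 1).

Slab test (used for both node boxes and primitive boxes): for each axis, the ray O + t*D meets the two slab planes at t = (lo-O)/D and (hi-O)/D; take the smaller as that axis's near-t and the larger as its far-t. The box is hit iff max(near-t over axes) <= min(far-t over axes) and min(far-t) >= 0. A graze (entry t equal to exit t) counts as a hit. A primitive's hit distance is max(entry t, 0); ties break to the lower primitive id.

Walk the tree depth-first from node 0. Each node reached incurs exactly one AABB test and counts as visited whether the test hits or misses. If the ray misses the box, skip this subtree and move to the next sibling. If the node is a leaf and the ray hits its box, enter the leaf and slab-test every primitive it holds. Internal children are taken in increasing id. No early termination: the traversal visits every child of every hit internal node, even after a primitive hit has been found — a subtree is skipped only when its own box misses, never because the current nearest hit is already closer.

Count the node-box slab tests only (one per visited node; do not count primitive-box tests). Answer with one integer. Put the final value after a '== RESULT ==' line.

Traverse from the root:
N0 x:[5,44] y:[-12,5] z:[-28,14] -> hit [5,5], descend [6, 10, 12, 13]
  N6 x:[22,42] y:[-8,9/2] z:[-28,-8] -> miss, prune
  N10 x:[8,24] y:[-19/2,2] z:[-28,-10] -> miss, prune
  N12 x:[26,44] y:[-12,-3/2] z:[-8,6] -> miss, prune
  N13 x:[5,27] y:[-13/2,5] z:[-5,14] -> hit [5,5], descend [4, 5, 8, 17]
    N4 x:[18,21] y:[-13/2,-6] z:[5,7] -> miss, prune
    N5 x:[22,27] y:[4,5] z:[1,6] -> miss, prune
    N8 x:[8,16] y:[1,4] z:[-5,14] -> miss, prune
    N17 x:[5,11] y:[-11/2,0] z:[-2,7] -> miss, prune

Summary -> nodes [0, 6, 10, 12, 13, 4, 5, 8, 17]; box-tests=9; leaf-entries=0; first=miss

== RESULT ==
9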